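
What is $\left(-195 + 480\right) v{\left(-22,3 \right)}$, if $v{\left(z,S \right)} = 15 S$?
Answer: $12825$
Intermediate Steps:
$\left(-195 + 480\right) v{\left(-22,3 \right)} = \left(-195 + 480\right) 15 \cdot 3 = 285 \cdot 45 = 12825$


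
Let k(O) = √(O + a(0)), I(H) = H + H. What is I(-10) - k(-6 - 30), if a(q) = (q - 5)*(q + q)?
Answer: -20 - 6*I ≈ -20.0 - 6.0*I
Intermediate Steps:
a(q) = 2*q*(-5 + q) (a(q) = (-5 + q)*(2*q) = 2*q*(-5 + q))
I(H) = 2*H
k(O) = √O (k(O) = √(O + 2*0*(-5 + 0)) = √(O + 2*0*(-5)) = √(O + 0) = √O)
I(-10) - k(-6 - 30) = 2*(-10) - √(-6 - 30) = -20 - √(-36) = -20 - 6*I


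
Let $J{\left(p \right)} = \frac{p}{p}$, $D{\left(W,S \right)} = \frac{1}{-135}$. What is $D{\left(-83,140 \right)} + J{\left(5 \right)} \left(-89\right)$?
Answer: $- \frac{12016}{135} \approx -89.007$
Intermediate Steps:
$D{\left(W,S \right)} = - \frac{1}{135}$
$J{\left(p \right)} = 1$
$D{\left(-83,140 \right)} + J{\left(5 \right)} \left(-89\right) = - \frac{1}{135} + 1 \left(-89\right) = - \frac{1}{135} - 89 = - \frac{12016}{135}$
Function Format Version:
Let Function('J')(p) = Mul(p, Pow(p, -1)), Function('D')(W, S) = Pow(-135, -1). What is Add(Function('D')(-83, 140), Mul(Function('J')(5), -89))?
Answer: Rational(-12016, 135) ≈ -89.007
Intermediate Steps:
Function('D')(W, S) = Rational(-1, 135)
Function('J')(p) = 1
Add(Function('D')(-83, 140), Mul(Function('J')(5), -89)) = Add(Rational(-1, 135), Mul(1, -89)) = Add(Rational(-1, 135), -89) = Rational(-12016, 135)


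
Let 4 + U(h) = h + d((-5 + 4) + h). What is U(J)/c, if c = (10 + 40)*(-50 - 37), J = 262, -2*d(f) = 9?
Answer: -169/2900 ≈ -0.058276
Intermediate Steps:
d(f) = -9/2 (d(f) = -½*9 = -9/2)
U(h) = -17/2 + h (U(h) = -4 + (h - 9/2) = -4 + (-9/2 + h) = -17/2 + h)
c = -4350 (c = 50*(-87) = -4350)
U(J)/c = (-17/2 + 262)/(-4350) = (507/2)*(-1/4350) = -169/2900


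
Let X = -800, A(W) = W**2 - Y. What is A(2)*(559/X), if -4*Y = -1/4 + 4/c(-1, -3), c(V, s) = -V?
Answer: -44161/12800 ≈ -3.4501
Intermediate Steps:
Y = -15/16 (Y = -(-1/4 + 4/((-1*(-1))))/4 = -(-1*1/4 + 4/1)/4 = -(-1/4 + 4*1)/4 = -(-1/4 + 4)/4 = -1/4*15/4 = -15/16 ≈ -0.93750)
A(W) = 15/16 + W**2 (A(W) = W**2 - 1*(-15/16) = W**2 + 15/16 = 15/16 + W**2)
A(2)*(559/X) = (15/16 + 2**2)*(559/(-800)) = (15/16 + 4)*(559*(-1/800)) = (79/16)*(-559/800) = -44161/12800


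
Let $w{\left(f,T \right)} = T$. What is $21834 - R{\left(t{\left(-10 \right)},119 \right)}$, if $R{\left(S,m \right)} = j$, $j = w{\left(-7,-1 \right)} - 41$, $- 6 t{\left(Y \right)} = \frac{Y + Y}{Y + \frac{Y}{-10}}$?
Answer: $21876$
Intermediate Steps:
$t{\left(Y \right)} = - \frac{10}{27}$ ($t{\left(Y \right)} = - \frac{\left(Y + Y\right) \frac{1}{Y + \frac{Y}{-10}}}{6} = - \frac{2 Y \frac{1}{Y + Y \left(- \frac{1}{10}\right)}}{6} = - \frac{2 Y \frac{1}{Y - \frac{Y}{10}}}{6} = - \frac{2 Y \frac{1}{\frac{9}{10} Y}}{6} = - \frac{2 Y \frac{10}{9 Y}}{6} = \left(- \frac{1}{6}\right) \frac{20}{9} = - \frac{10}{27}$)
$j = -42$ ($j = -1 - 41 = -42$)
$R{\left(S,m \right)} = -42$
$21834 - R{\left(t{\left(-10 \right)},119 \right)} = 21834 - -42 = 21834 + 42 = 21876$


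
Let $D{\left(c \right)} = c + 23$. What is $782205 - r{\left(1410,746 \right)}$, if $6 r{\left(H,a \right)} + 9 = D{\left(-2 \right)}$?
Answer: $782203$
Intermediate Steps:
$D{\left(c \right)} = 23 + c$
$r{\left(H,a \right)} = 2$ ($r{\left(H,a \right)} = - \frac{3}{2} + \frac{23 - 2}{6} = - \frac{3}{2} + \frac{1}{6} \cdot 21 = - \frac{3}{2} + \frac{7}{2} = 2$)
$782205 - r{\left(1410,746 \right)} = 782205 - 2 = 782203$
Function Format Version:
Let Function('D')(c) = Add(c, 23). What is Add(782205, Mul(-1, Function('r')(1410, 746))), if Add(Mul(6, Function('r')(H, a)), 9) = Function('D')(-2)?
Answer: 782203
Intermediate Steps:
Function('D')(c) = Add(23, c)
Function('r')(H, a) = 2 (Function('r')(H, a) = Add(Rational(-3, 2), Mul(Rational(1, 6), Add(23, -2))) = Add(Rational(-3, 2), Mul(Rational(1, 6), 21)) = Add(Rational(-3, 2), Rational(7, 2)) = 2)
Add(782205, Mul(-1, Function('r')(1410, 746))) = Add(782205, Mul(-1, 2)) = Add(782205, -2) = 782203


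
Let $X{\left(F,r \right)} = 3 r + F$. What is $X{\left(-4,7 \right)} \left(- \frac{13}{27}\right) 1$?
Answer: $- \frac{221}{27} \approx -8.1852$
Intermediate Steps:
$X{\left(F,r \right)} = F + 3 r$
$X{\left(-4,7 \right)} \left(- \frac{13}{27}\right) 1 = \left(-4 + 3 \cdot 7\right) \left(- \frac{13}{27}\right) 1 = \left(-4 + 21\right) \left(\left(-13\right) \frac{1}{27}\right) 1 = 17 \left(- \frac{13}{27}\right) 1 = \left(- \frac{221}{27}\right) 1 = - \frac{221}{27}$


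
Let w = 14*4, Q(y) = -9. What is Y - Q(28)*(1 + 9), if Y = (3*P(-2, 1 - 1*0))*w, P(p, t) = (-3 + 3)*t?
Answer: 90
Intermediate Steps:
P(p, t) = 0 (P(p, t) = 0*t = 0)
w = 56
Y = 0 (Y = (3*0)*56 = 0*56 = 0)
Y - Q(28)*(1 + 9) = 0 - (-9)*(1 + 9) = 0 - (-9)*10 = 0 - 1*(-90) = 0 + 90 = 90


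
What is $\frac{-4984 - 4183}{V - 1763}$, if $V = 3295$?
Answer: $- \frac{9167}{1532} \approx -5.9837$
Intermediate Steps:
$\frac{-4984 - 4183}{V - 1763} = \frac{-4984 - 4183}{3295 - 1763} = - \frac{9167}{1532}$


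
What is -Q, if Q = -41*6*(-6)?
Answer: -1476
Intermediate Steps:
Q = 1476 (Q = -246*(-6) = 1476)
-Q = -1*1476 = -1476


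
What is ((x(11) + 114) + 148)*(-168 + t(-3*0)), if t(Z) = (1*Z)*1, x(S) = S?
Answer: -45864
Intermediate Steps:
t(Z) = Z (t(Z) = Z*1 = Z)
((x(11) + 114) + 148)*(-168 + t(-3*0)) = ((11 + 114) + 148)*(-168 - 3*0) = (125 + 148)*(-168 + 0) = 273*(-168) = -45864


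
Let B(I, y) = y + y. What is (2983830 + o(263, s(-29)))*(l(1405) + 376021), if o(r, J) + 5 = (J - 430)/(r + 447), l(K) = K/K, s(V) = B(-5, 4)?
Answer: 398304185332608/355 ≈ 1.1220e+12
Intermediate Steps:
B(I, y) = 2*y
s(V) = 8 (s(V) = 2*4 = 8)
l(K) = 1
o(r, J) = -5 + (-430 + J)/(447 + r) (o(r, J) = -5 + (J - 430)/(r + 447) = -5 + (-430 + J)/(447 + r))
(2983830 + o(263, s(-29)))*(l(1405) + 376021) = (2983830 + (-2665 + 8 - 5*263)/(447 + 263))*(1 + 376021) = (2983830 + (-2665 + 8 - 1315)/710)*376022 = (2983830 + (1/710)*(-3972))*376022 = (2983830 - 1986/355)*376022 = (1059257664/355)*376022 = 398304185332608/355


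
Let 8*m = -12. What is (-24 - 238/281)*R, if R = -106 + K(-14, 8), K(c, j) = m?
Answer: 750565/281 ≈ 2671.1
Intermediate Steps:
m = -3/2 (m = (⅛)*(-12) = -3/2 ≈ -1.5000)
K(c, j) = -3/2
R = -215/2 (R = -106 - 3/2 = -215/2 ≈ -107.50)
(-24 - 238/281)*R = (-24 - 238/281)*(-215/2) = -6982/281*(-215/2) = 750565/281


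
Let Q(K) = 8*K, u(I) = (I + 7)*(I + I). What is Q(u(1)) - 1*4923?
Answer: -4795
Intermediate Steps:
u(I) = 2*I*(7 + I) (u(I) = (7 + I)*(2*I) = 2*I*(7 + I))
Q(u(1)) - 1*4923 = 8*(2*1*(7 + 1)) - 1*4923 = 8*(2*1*8) - 4923 = 8*16 - 4923 = 128 - 4923 = -4795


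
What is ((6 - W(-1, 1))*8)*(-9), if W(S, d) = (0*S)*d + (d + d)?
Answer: -288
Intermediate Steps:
W(S, d) = 2*d (W(S, d) = 0*d + 2*d = 0 + 2*d = 2*d)
((6 - W(-1, 1))*8)*(-9) = ((6 - 2)*8)*(-9) = (4*8)*(-9) = 32*(-9) = -288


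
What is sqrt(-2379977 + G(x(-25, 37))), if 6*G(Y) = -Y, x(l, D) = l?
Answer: I*sqrt(85679022)/6 ≈ 1542.7*I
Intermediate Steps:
G(Y) = -Y/6 (G(Y) = (-Y)/6 = -Y/6)
sqrt(-2379977 + G(x(-25, 37))) = sqrt(-2379977 - 1/6*(-25)) = sqrt(-2379977 + 25/6) = sqrt(-14279837/6) = I*sqrt(85679022)/6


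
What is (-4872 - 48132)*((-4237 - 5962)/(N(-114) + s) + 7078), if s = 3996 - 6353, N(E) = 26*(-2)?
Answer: -301435532468/803 ≈ -3.7539e+8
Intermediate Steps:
N(E) = -52
s = -2357
(-4872 - 48132)*((-4237 - 5962)/(N(-114) + s) + 7078) = (-4872 - 48132)*((-4237 - 5962)/(-52 - 2357) + 7078) = -53004*(-10199/(-2409) + 7078) = -53004*(-10199*(-1/2409) + 7078) = -53004*(10199/2409 + 7078) = -53004*17061101/2409 = -301435532468/803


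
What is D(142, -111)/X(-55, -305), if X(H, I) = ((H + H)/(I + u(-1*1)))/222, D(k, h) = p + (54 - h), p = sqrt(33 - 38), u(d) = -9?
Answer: 104562 + 34854*I*sqrt(5)/55 ≈ 1.0456e+5 + 1417.0*I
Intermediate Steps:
p = I*sqrt(5) (p = sqrt(-5) = I*sqrt(5) ≈ 2.2361*I)
D(k, h) = 54 - h + I*sqrt(5) (D(k, h) = I*sqrt(5) + (54 - h) = 54 - h + I*sqrt(5))
X(H, I) = H/(111*(-9 + I)) (X(H, I) = ((H + H)/(I - 9))/222 = ((2*H)/(-9 + I))*(1/222) = (2*H/(-9 + I))*(1/222) = H/(111*(-9 + I)))
D(142, -111)/X(-55, -305) = (54 - 1*(-111) + I*sqrt(5))/(((1/111)*(-55)/(-9 - 305))) = (54 + 111 + I*sqrt(5))/(((1/111)*(-55)/(-314))) = (165 + I*sqrt(5))/(((1/111)*(-55)*(-1/314))) = (165 + I*sqrt(5))/(55/34854) = (165 + I*sqrt(5))*(34854/55) = 104562 + 34854*I*sqrt(5)/55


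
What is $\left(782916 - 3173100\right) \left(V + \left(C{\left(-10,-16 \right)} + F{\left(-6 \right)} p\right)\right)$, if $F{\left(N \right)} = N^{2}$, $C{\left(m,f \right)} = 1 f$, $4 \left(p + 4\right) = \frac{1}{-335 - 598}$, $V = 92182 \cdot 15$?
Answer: $- \frac{1027729564315128}{311} \approx -3.3046 \cdot 10^{12}$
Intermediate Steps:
$V = 1382730$
$p = - \frac{14929}{3732}$ ($p = -4 + \frac{1}{4 \left(-335 - 598\right)} = -4 + \frac{1}{4 \left(-933\right)} = -4 + \frac{1}{4} \left(- \frac{1}{933}\right) = -4 - \frac{1}{3732} = - \frac{14929}{3732} \approx -4.0003$)
$C{\left(m,f \right)} = f$
$\left(782916 - 3173100\right) \left(V + \left(C{\left(-10,-16 \right)} + F{\left(-6 \right)} p\right)\right) = \left(782916 - 3173100\right) \left(1382730 + \left(-16 + \left(-6\right)^{2} \left(- \frac{14929}{3732}\right)\right)\right) = - 2390184 \left(1382730 + \left(-16 + 36 \left(- \frac{14929}{3732}\right)\right)\right) = - 2390184 \left(1382730 - \frac{49763}{311}\right) = \left(-2390184\right) \frac{429979267}{311} = - \frac{1027729564315128}{311}$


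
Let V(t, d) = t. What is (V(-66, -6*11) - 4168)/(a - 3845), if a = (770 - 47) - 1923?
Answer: 4234/5045 ≈ 0.83925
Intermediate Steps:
a = -1200 (a = 723 - 1923 = -1200)
(V(-66, -6*11) - 4168)/(a - 3845) = (-66 - 4168)/(-1200 - 3845) = -4234/(-5045) = -4234*(-1/5045) = 4234/5045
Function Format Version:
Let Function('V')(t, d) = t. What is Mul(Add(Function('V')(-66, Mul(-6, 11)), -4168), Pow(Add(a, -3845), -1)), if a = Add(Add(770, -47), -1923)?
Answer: Rational(4234, 5045) ≈ 0.83925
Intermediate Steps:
a = -1200 (a = Add(723, -1923) = -1200)
Mul(Add(Function('V')(-66, Mul(-6, 11)), -4168), Pow(Add(a, -3845), -1)) = Mul(Add(-66, -4168), Pow(Add(-1200, -3845), -1)) = Mul(-4234, Pow(-5045, -1)) = Mul(-4234, Rational(-1, 5045)) = Rational(4234, 5045)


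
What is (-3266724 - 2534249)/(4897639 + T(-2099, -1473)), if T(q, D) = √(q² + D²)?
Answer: -28411071602747/23986861198791 + 5800973*√6575530/23986861198791 ≈ -1.1838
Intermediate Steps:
T(q, D) = √(D² + q²)
(-3266724 - 2534249)/(4897639 + T(-2099, -1473)) = (-3266724 - 2534249)/(4897639 + √((-1473)² + (-2099)²)) = -5800973/(4897639 + √(2169729 + 4405801)) = -5800973/(4897639 + √6575530)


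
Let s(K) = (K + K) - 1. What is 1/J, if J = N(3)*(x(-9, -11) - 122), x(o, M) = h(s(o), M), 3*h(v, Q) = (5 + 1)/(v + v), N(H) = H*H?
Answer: -19/20871 ≈ -0.00091035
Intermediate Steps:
N(H) = H**2
s(K) = -1 + 2*K (s(K) = 2*K - 1 = -1 + 2*K)
h(v, Q) = 1/v (h(v, Q) = ((5 + 1)/(v + v))/3 = (6/((2*v)))/3 = (6*(1/(2*v)))/3 = (3/v)/3 = 1/v)
x(o, M) = 1/(-1 + 2*o)
J = -20871/19 (J = 3**2*(1/(-1 + 2*(-9)) - 122) = 9*(1/(-1 - 18) - 122) = 9*(1/(-19) - 122) = 9*(-1/19 - 122) = 9*(-2319/19) = -20871/19 ≈ -1098.5)
1/J = 1/(-20871/19) = -19/20871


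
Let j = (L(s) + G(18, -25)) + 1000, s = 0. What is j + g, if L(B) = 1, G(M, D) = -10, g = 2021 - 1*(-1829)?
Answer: 4841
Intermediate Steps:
g = 3850 (g = 2021 + 1829 = 3850)
j = 991 (j = (1 - 10) + 1000 = -9 + 1000 = 991)
j + g = 991 + 3850 = 4841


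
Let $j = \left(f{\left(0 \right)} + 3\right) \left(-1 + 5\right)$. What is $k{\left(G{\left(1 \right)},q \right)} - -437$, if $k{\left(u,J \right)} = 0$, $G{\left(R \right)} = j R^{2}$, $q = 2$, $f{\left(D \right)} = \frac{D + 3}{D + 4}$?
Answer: $437$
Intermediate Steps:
$f{\left(D \right)} = \frac{3 + D}{4 + D}$
$j = 15$ ($j = \left(\frac{3 + 0}{4 + 0} + 3\right) \left(-1 + 5\right) = \left(\frac{1}{4} \cdot 3 + 3\right) 4 = \left(\frac{3}{4} + 3\right) 4 = \frac{15}{4} \cdot 4 = 15$)
$G{\left(R \right)} = 15 R^{2}$
$k{\left(G{\left(1 \right)},q \right)} - -437 = 0 - -437 = 0 + 437 = 437$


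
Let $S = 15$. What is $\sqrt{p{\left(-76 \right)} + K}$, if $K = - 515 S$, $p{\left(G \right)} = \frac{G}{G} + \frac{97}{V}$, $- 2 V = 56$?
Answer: $\frac{3 i \sqrt{168287}}{14} \approx 87.906 i$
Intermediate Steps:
$V = -28$ ($V = \left(- \frac{1}{2}\right) 56 = -28$)
$p{\left(G \right)} = - \frac{69}{28}$ ($p{\left(G \right)} = \frac{G}{G} + \frac{97}{-28} = 1 + 97 \left(- \frac{1}{28}\right) = 1 - \frac{97}{28} = - \frac{69}{28}$)
$K = -7725$ ($K = \left(-515\right) 15 = -7725$)
$\sqrt{p{\left(-76 \right)} + K} = \sqrt{- \frac{69}{28} - 7725} = \sqrt{- \frac{216369}{28}} = \frac{3 i \sqrt{168287}}{14}$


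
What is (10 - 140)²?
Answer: 16900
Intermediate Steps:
(10 - 140)² = (-130)² = 16900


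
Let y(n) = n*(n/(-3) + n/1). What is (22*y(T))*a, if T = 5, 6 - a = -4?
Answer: 11000/3 ≈ 3666.7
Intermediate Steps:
a = 10 (a = 6 - 1*(-4) = 6 + 4 = 10)
y(n) = 2*n²/3 (y(n) = n*(n*(-⅓) + n*1) = n*(-n/3 + n) = n*(2*n/3) = 2*n²/3)
(22*y(T))*a = (22*((⅔)*5²))*10 = (22*((⅔)*25))*10 = (22*(50/3))*10 = (1100/3)*10 = 11000/3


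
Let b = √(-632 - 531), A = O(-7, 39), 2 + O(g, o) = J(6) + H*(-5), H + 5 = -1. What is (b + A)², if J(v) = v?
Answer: (34 + I*√1163)² ≈ -7.0 + 2319.0*I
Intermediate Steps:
H = -6 (H = -5 - 1 = -6)
O(g, o) = 34 (O(g, o) = -2 + (6 - 6*(-5)) = -2 + (6 + 30) = -2 + 36 = 34)
A = 34
b = I*√1163 (b = √(-1163) = I*√1163 ≈ 34.103*I)
(b + A)² = (I*√1163 + 34)² = (34 + I*√1163)²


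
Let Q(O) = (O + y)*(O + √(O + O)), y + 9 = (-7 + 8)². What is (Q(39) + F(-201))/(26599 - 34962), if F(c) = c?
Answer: -1008/8363 - 31*√78/8363 ≈ -0.15327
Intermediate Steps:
y = -8 (y = -9 + (-7 + 8)² = -9 + 1² = -9 + 1 = -8)
Q(O) = (-8 + O)*(O + √2*√O) (Q(O) = (O - 8)*(O + √(O + O)) = (-8 + O)*(O + √(2*O)) = (-8 + O)*(O + √2*√O))
(Q(39) + F(-201))/(26599 - 34962) = ((39² - 8*39 + √2*39^(3/2) - 8*√2*√39) - 201)/(26599 - 34962) = ((1521 - 312 + √2*(39*√39) - 8*√78) - 201)/(-8363) = ((1521 - 312 + 39*√78 - 8*√78) - 201)*(-1/8363) = ((1209 + 31*√78) - 201)*(-1/8363) = (1008 + 31*√78)*(-1/8363) = -1008/8363 - 31*√78/8363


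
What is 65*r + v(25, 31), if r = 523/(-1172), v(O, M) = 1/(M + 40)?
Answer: -2412473/83212 ≈ -28.992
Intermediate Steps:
v(O, M) = 1/(40 + M)
r = -523/1172 (r = 523*(-1/1172) = -523/1172 ≈ -0.44625)
65*r + v(25, 31) = 65*(-523/1172) + 1/(40 + 31) = -33995/1172 + 1/71 = -2412473/83212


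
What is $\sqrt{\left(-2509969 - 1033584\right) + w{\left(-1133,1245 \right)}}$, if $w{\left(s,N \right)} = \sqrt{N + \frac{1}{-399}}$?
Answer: $\frac{\sqrt{-564137181153 + 399 \sqrt{198204846}}}{399} \approx 1882.4 i$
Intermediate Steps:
$w{\left(s,N \right)} = \sqrt{- \frac{1}{399} + N}$ ($w{\left(s,N \right)} = \sqrt{N - \frac{1}{399}} = \sqrt{- \frac{1}{399} + N}$)
$\sqrt{\left(-2509969 - 1033584\right) + w{\left(-1133,1245 \right)}} = \sqrt{\left(-2509969 - 1033584\right) + \frac{\sqrt{-399 + 159201 \cdot 1245}}{399}} = \sqrt{-3543553 + \frac{\sqrt{-399 + 198205245}}{399}} = \sqrt{-3543553 + \frac{\sqrt{198204846}}{399}}$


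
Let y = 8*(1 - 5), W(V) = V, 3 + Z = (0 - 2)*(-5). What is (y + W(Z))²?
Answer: 625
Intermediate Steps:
Z = 7 (Z = -3 + (0 - 2)*(-5) = -3 - 2*(-5) = -3 + 10 = 7)
y = -32 (y = 8*(-4) = -32)
(y + W(Z))² = (-32 + 7)² = (-25)² = 625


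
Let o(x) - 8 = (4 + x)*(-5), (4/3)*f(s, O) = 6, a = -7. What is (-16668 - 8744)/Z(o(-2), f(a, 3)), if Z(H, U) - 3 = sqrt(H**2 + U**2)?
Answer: 304944/61 - 50824*sqrt(97)/61 ≈ -3206.8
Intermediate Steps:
f(s, O) = 9/2 (f(s, O) = (3/4)*6 = 9/2)
o(x) = -12 - 5*x (o(x) = 8 + (4 + x)*(-5) = 8 + (-20 - 5*x) = -12 - 5*x)
Z(H, U) = 3 + sqrt(H**2 + U**2)
(-16668 - 8744)/Z(o(-2), f(a, 3)) = (-16668 - 8744)/(3 + sqrt((-12 - 5*(-2))**2 + (9/2)**2)) = -25412/(3 + sqrt((-12 + 10)**2 + 81/4)) = -25412/(3 + sqrt((-2)**2 + 81/4)) = -25412/(3 + sqrt(4 + 81/4)) = -25412/(3 + sqrt(97/4)) = -25412/(3 + sqrt(97)/2)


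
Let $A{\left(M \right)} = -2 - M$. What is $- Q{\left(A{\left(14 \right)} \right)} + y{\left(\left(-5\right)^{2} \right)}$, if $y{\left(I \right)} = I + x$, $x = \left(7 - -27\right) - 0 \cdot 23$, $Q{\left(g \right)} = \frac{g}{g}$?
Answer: $58$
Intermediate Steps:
$Q{\left(g \right)} = 1$
$x = 34$ ($x = \left(7 + 27\right) - 0 = 34 + 0 = 34$)
$y{\left(I \right)} = 34 + I$ ($y{\left(I \right)} = I + 34 = 34 + I$)
$- Q{\left(A{\left(14 \right)} \right)} + y{\left(\left(-5\right)^{2} \right)} = \left(-1\right) 1 + \left(34 + \left(-5\right)^{2}\right) = -1 + \left(34 + 25\right) = -1 + 59 = 58$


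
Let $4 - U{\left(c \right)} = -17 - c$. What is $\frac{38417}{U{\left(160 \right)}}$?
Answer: $\frac{38417}{181} \approx 212.25$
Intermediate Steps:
$U{\left(c \right)} = 21 + c$ ($U{\left(c \right)} = 4 - \left(-17 - c\right) = 4 + \left(17 + c\right) = 21 + c$)
$\frac{38417}{U{\left(160 \right)}} = \frac{38417}{21 + 160} = \frac{38417}{181}$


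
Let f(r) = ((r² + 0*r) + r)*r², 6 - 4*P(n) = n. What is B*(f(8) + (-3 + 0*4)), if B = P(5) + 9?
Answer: 170385/4 ≈ 42596.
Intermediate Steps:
P(n) = 3/2 - n/4
f(r) = r²*(r + r²) (f(r) = ((r² + 0) + r)*r² = (r² + r)*r² = (r + r²)*r² = r²*(r + r²))
B = 37/4 (B = (3/2 - ¼*5) + 9 = (3/2 - 5/4) + 9 = ¼ + 9 = 37/4 ≈ 9.2500)
B*(f(8) + (-3 + 0*4)) = 37*(8³*(1 + 8) + (-3 + 0*4))/4 = 37*(512*9 + (-3 + 0))/4 = 37*(4608 - 3)/4 = (37/4)*4605 = 170385/4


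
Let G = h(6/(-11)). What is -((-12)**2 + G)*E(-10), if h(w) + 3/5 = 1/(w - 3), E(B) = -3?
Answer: 27908/65 ≈ 429.35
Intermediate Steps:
h(w) = -3/5 + 1/(-3 + w) (h(w) = -3/5 + 1/(w - 3) = -3/5 + 1/(-3 + w))
G = -172/195 (G = (14 - 18/(-11))/(5*(-3 + 6/(-11))) = (14 - 18*(-1)/11)/(5*(-3 + 6*(-1/11))) = (14 - 3*(-6/11))/(5*(-3 - 6/11)) = (14 + 18/11)/(5*(-39/11)) = (1/5)*(-11/39)*(172/11) = -172/195 ≈ -0.88205)
-((-12)**2 + G)*E(-10) = -((-12)**2 - 172/195)*(-3) = -(144 - 172/195)*(-3) = -27908*(-3)/195 = -1*(-27908/65) = 27908/65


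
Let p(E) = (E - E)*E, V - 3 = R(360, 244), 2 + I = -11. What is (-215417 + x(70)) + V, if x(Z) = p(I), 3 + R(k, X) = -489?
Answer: -215906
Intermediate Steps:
R(k, X) = -492 (R(k, X) = -3 - 489 = -492)
I = -13 (I = -2 - 11 = -13)
V = -489 (V = 3 - 492 = -489)
p(E) = 0 (p(E) = 0*E = 0)
x(Z) = 0
(-215417 + x(70)) + V = (-215417 + 0) - 489 = -215417 - 489 = -215906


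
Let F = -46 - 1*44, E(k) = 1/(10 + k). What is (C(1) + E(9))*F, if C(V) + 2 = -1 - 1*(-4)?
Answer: -1800/19 ≈ -94.737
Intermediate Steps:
C(V) = 1 (C(V) = -2 + (-1 - 1*(-4)) = -2 + (-1 + 4) = -2 + 3 = 1)
F = -90 (F = -46 - 44 = -90)
(C(1) + E(9))*F = (1 + 1/(10 + 9))*(-90) = (1 + 1/19)*(-90) = (20/19)*(-90) = -1800/19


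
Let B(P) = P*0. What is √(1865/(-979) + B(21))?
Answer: I*√1825835/979 ≈ 1.3802*I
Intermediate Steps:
B(P) = 0
√(1865/(-979) + B(21)) = √(1865/(-979) + 0) = √(1865*(-1/979) + 0) = √(-1865/979 + 0) = √(-1865/979) = I*√1825835/979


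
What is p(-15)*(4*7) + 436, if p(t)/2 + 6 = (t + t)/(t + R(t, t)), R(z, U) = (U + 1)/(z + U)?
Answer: 23500/109 ≈ 215.60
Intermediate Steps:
R(z, U) = (1 + U)/(U + z)
p(t) = -12 + 4*t/(t + (1 + t)/(2*t)) (p(t) = -12 + 2*((t + t)/(t + (1 + t)/(t + t))) = -12 + 2*((2*t)/(t + (1 + t)/((2*t)))) = -12 + 2*((2*t)/(t + (1/(2*t))*(1 + t))) = -12 + 2*((2*t)/(t + (1 + t)/(2*t))) = -12 + 2*(2*t/(t + (1 + t)/(2*t))) = -12 + 4*t/(t + (1 + t)/(2*t)))
p(-15)*(4*7) + 436 = (4*(-3 - 4*(-15)² - 3*(-15))/(1 - 15 + 2*(-15)²))*(4*7) + 436 = (4*(-3 - 4*225 + 45)/(1 - 15 + 2*225))*28 + 436 = (4*(-3 - 900 + 45)/(1 - 15 + 450))*28 + 436 = (4*(-858)/436)*28 + 436 = (4*(1/436)*(-858))*28 + 436 = -858/109*28 + 436 = -24024/109 + 436 = 23500/109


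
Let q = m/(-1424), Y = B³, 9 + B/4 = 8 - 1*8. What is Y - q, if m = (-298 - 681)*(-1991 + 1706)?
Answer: -743361/16 ≈ -46460.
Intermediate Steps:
B = -36 (B = -36 + 4*(8 - 1*8) = -36 + 4*(8 - 8) = -36 + 4*0 = -36 + 0 = -36)
Y = -46656 (Y = (-36)³ = -46656)
m = 279015 (m = -979*(-285) = 279015)
q = -3135/16 (q = 279015/(-1424) = 279015*(-1/1424) = -3135/16 ≈ -195.94)
Y - q = -46656 - 1*(-3135/16) = -46656 + 3135/16 = -743361/16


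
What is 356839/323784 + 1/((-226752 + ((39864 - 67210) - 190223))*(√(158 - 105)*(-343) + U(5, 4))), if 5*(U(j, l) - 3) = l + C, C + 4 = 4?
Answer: 686546196263342761/622949491537229736 + 8575*√53/69262785361044 ≈ 1.1021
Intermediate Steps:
C = 0 (C = -4 + 4 = 0)
U(j, l) = 3 + l/5 (U(j, l) = 3 + (l + 0)/5 = 3 + l/5)
356839/323784 + 1/((-226752 + ((39864 - 67210) - 190223))*(√(158 - 105)*(-343) + U(5, 4))) = 356839/323784 + 1/((-226752 + ((39864 - 67210) - 190223))*(√(158 - 105)*(-343) + (3 + (⅕)*4))) = 356839*(1/323784) + 1/((-226752 + (-27346 - 190223))*(√53*(-343) + (3 + ⅘))) = 356839/323784 + 1/((-226752 - 217569)*(-343*√53 + 19/5)) = 356839/323784 + 1/((-444321)*(19/5 - 343*√53)) = 356839/323784 - 1/(444321*(19/5 - 343*√53))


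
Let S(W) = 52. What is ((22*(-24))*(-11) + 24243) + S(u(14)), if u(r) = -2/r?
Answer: 30103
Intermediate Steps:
((22*(-24))*(-11) + 24243) + S(u(14)) = ((22*(-24))*(-11) + 24243) + 52 = (-528*(-11) + 24243) + 52 = (5808 + 24243) + 52 = 30051 + 52 = 30103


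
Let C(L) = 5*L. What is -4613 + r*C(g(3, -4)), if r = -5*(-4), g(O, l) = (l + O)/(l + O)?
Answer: -4513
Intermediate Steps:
g(O, l) = 1 (g(O, l) = (O + l)/(O + l) = 1)
r = 20
-4613 + r*C(g(3, -4)) = -4613 + 20*(5*1) = -4613 + 20*5 = -4613 + 100 = -4513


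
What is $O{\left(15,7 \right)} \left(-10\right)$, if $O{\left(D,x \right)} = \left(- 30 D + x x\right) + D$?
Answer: $3860$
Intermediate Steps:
$O{\left(D,x \right)} = x^{2} - 29 D$ ($O{\left(D,x \right)} = \left(- 30 D + x^{2}\right) + D = \left(x^{2} - 30 D\right) + D = x^{2} - 29 D$)
$O{\left(15,7 \right)} \left(-10\right) = \left(7^{2} - 435\right) \left(-10\right) = \left(49 - 435\right) \left(-10\right) = \left(-386\right) \left(-10\right) = 3860$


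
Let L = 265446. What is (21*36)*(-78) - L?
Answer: -324414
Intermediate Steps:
(21*36)*(-78) - L = (21*36)*(-78) - 1*265446 = 756*(-78) - 265446 = -58968 - 265446 = -324414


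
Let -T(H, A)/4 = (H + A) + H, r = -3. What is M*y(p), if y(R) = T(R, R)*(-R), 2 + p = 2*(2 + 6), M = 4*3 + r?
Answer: 21168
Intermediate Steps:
M = 9 (M = 4*3 - 3 = 12 - 3 = 9)
p = 14 (p = -2 + 2*(2 + 6) = -2 + 2*8 = -2 + 16 = 14)
T(H, A) = -8*H - 4*A (T(H, A) = -4*((H + A) + H) = -4*((A + H) + H) = -4*(A + 2*H) = -8*H - 4*A)
y(R) = 12*R² (y(R) = (-8*R - 4*R)*(-R) = (-12*R)*(-R) = 12*R²)
M*y(p) = 9*(12*14²) = 9*(12*196) = 9*2352 = 21168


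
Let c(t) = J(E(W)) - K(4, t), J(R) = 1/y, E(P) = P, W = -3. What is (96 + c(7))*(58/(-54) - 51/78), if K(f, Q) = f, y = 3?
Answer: -336001/2106 ≈ -159.54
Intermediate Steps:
J(R) = 1/3
c(t) = -11/3 (c(t) = 1/3 - 1*4 = 1/3 - 4 = -11/3)
(96 + c(7))*(58/(-54) - 51/78) = (96 - 11/3)*(58/(-54) - 51/78) = 277*(58*(-1/54) - 51*1/78)/3 = 277*(-29/27 - 17/26)/3 = (277/3)*(-1213/702) = -336001/2106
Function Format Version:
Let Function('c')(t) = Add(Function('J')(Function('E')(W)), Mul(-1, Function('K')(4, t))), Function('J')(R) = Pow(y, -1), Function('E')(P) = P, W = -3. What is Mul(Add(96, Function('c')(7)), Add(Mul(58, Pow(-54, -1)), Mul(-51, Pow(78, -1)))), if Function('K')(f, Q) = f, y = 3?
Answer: Rational(-336001, 2106) ≈ -159.54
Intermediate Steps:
Function('J')(R) = Rational(1, 3) (Function('J')(R) = Pow(3, -1) = Rational(1, 3))
Function('c')(t) = Rational(-11, 3) (Function('c')(t) = Add(Rational(1, 3), Mul(-1, 4)) = Add(Rational(1, 3), -4) = Rational(-11, 3))
Mul(Add(96, Function('c')(7)), Add(Mul(58, Pow(-54, -1)), Mul(-51, Pow(78, -1)))) = Mul(Add(96, Rational(-11, 3)), Add(Mul(58, Pow(-54, -1)), Mul(-51, Pow(78, -1)))) = Mul(Rational(277, 3), Add(Mul(58, Rational(-1, 54)), Mul(-51, Rational(1, 78)))) = Mul(Rational(277, 3), Add(Rational(-29, 27), Rational(-17, 26))) = Mul(Rational(277, 3), Rational(-1213, 702)) = Rational(-336001, 2106)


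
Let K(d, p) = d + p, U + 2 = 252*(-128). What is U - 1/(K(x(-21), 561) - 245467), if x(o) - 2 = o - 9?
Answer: -7901080971/244934 ≈ -32258.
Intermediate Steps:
U = -32258 (U = -2 + 252*(-128) = -2 - 32256 = -32258)
x(o) = -7 + o (x(o) = 2 + (o - 9) = 2 + (-9 + o) = -7 + o)
U - 1/(K(x(-21), 561) - 245467) = -32258 - 1/(((-7 - 21) + 561) - 245467) = -32258 - 1/((-28 + 561) - 245467) = -32258 - 1/(533 - 245467) = -32258 - 1/(-244934) = -32258 - 1*(-1/244934) = -32258 + 1/244934 = -7901080971/244934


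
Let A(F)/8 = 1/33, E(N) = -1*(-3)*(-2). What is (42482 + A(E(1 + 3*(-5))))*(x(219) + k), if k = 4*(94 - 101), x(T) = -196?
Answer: -314028736/33 ≈ -9.5160e+6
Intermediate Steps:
E(N) = -6 (E(N) = 3*(-2) = -6)
A(F) = 8/33
k = -28 (k = 4*(-7) = -28)
(42482 + A(E(1 + 3*(-5))))*(x(219) + k) = (42482 + 8/33)*(-196 - 28) = (1401914/33)*(-224) = -314028736/33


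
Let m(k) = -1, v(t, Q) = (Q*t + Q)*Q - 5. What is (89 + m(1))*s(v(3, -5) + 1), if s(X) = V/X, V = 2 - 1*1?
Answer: 11/12 ≈ 0.91667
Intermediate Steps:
v(t, Q) = -5 + Q*(Q + Q*t) (v(t, Q) = (Q + Q*t)*Q - 5 = Q*(Q + Q*t) - 5 = -5 + Q*(Q + Q*t))
V = 1 (V = 2 - 1 = 1)
s(X) = 1/X
(89 + m(1))*s(v(3, -5) + 1) = (89 - 1)/((-5 + (-5)**2 + 3*(-5)**2) + 1) = 88/((-5 + 25 + 3*25) + 1) = 88/((-5 + 25 + 75) + 1) = 88/(95 + 1) = 88/96 = 88*(1/96) = 11/12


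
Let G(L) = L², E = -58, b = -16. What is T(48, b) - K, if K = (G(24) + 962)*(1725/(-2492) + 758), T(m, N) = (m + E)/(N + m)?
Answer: -11610125187/9968 ≈ -1.1647e+6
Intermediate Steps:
T(m, N) = (-58 + m)/(N + m) (T(m, N) = (m - 58)/(N + m) = (-58 + m)/(N + m))
K = 1451265259/1246 (K = (24² + 962)*(1725/(-2492) + 758) = (576 + 962)*(1725*(-1/2492) + 758) = 1538*(-1725/2492 + 758) = 1538*(1887211/2492) = 1451265259/1246 ≈ 1.1647e+6)
T(48, b) - K = (-58 + 48)/(-16 + 48) - 1*1451265259/1246 = -10/32 - 1451265259/1246 = (1/32)*(-10) - 1451265259/1246 = -5/16 - 1451265259/1246 = -11610125187/9968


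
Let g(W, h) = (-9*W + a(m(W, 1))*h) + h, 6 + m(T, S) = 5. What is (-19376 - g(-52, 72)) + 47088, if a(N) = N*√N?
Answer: 27172 + 72*I ≈ 27172.0 + 72.0*I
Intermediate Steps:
m(T, S) = -1 (m(T, S) = -6 + 5 = -1)
a(N) = N^(3/2)
g(W, h) = h - 9*W - I*h (g(W, h) = (-9*W + (-1)^(3/2)*h) + h = (-9*W + (-I)*h) + h = (-9*W - I*h) + h = h - 9*W - I*h)
(-19376 - g(-52, 72)) + 47088 = (-19376 - (72 - 9*(-52) - 1*I*72)) + 47088 = (-19376 - (72 + 468 - 72*I)) + 47088 = (-19376 - (540 - 72*I)) + 47088 = (-19376 + (-540 + 72*I)) + 47088 = (-19916 + 72*I) + 47088 = 27172 + 72*I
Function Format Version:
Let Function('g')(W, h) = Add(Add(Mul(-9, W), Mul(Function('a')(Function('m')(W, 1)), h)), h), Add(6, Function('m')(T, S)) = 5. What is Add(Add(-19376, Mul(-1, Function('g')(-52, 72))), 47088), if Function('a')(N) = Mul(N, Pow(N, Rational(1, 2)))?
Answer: Add(27172, Mul(72, I)) ≈ Add(27172., Mul(72.000, I))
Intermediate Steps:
Function('m')(T, S) = -1 (Function('m')(T, S) = Add(-6, 5) = -1)
Function('a')(N) = Pow(N, Rational(3, 2))
Function('g')(W, h) = Add(h, Mul(-9, W), Mul(-1, I, h)) (Function('g')(W, h) = Add(Add(Mul(-9, W), Mul(Pow(-1, Rational(3, 2)), h)), h) = Add(Add(Mul(-9, W), Mul(Mul(-1, I), h)), h) = Add(Add(Mul(-9, W), Mul(-1, I, h)), h) = Add(h, Mul(-9, W), Mul(-1, I, h)))
Add(Add(-19376, Mul(-1, Function('g')(-52, 72))), 47088) = Add(Add(-19376, Mul(-1, Add(72, Mul(-9, -52), Mul(-1, I, 72)))), 47088) = Add(Add(-19376, Mul(-1, Add(72, 468, Mul(-72, I)))), 47088) = Add(Add(-19376, Mul(-1, Add(540, Mul(-72, I)))), 47088) = Add(Add(-19376, Add(-540, Mul(72, I))), 47088) = Add(Add(-19916, Mul(72, I)), 47088) = Add(27172, Mul(72, I))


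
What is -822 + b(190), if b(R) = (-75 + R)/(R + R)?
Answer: -62449/76 ≈ -821.70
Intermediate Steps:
b(R) = (-75 + R)/(2*R) (b(R) = (-75 + R)/((2*R)) = (-75 + R)*(1/(2*R)) = (-75 + R)/(2*R))
-822 + b(190) = -822 + (½)*(-75 + 190)/190 = -822 + (½)*(1/190)*115 = -822 + 23/76 = -62449/76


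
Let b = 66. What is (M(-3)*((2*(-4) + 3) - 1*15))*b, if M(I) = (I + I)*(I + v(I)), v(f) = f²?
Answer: 47520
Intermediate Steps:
M(I) = 2*I*(I + I²) (M(I) = (I + I)*(I + I²) = (2*I)*(I + I²) = 2*I*(I + I²))
(M(-3)*((2*(-4) + 3) - 1*15))*b = ((2*(-3)²*(1 - 3))*((2*(-4) + 3) - 1*15))*66 = ((2*9*(-2))*((-8 + 3) - 15))*66 = -36*(-5 - 15)*66 = -36*(-20)*66 = 720*66 = 47520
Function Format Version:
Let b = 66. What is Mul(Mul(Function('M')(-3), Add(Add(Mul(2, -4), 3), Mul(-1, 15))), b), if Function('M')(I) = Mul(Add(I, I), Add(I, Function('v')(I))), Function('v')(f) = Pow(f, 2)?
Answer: 47520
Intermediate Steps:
Function('M')(I) = Mul(2, I, Add(I, Pow(I, 2))) (Function('M')(I) = Mul(Add(I, I), Add(I, Pow(I, 2))) = Mul(Mul(2, I), Add(I, Pow(I, 2))) = Mul(2, I, Add(I, Pow(I, 2))))
Mul(Mul(Function('M')(-3), Add(Add(Mul(2, -4), 3), Mul(-1, 15))), b) = Mul(Mul(Mul(2, Pow(-3, 2), Add(1, -3)), Add(Add(Mul(2, -4), 3), Mul(-1, 15))), 66) = Mul(Mul(Mul(2, 9, -2), Add(Add(-8, 3), -15)), 66) = Mul(Mul(-36, Add(-5, -15)), 66) = Mul(Mul(-36, -20), 66) = Mul(720, 66) = 47520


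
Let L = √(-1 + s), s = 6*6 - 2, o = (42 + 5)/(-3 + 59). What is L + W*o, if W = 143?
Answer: 6721/56 + √33 ≈ 125.76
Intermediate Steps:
o = 47/56 ≈ 0.83929
s = 34 (s = 36 - 2 = 34)
L = √33 (L = √(-1 + 34) = √33 ≈ 5.7446)
L + W*o = √33 + 143*(47/56) = √33 + 6721/56 = 6721/56 + √33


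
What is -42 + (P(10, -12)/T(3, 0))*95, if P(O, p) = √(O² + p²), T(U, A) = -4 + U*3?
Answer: -42 + 38*√61 ≈ 254.79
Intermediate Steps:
T(U, A) = -4 + 3*U
-42 + (P(10, -12)/T(3, 0))*95 = -42 + (√(10² + (-12)²)/(-4 + 3*3))*95 = -42 + (√(100 + 144)/(-4 + 9))*95 = -42 + (√244/5)*95 = -42 + ((2*√61)*(⅕))*95 = -42 + (2*√61/5)*95 = -42 + 38*√61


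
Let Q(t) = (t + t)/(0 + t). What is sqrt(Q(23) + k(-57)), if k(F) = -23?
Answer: I*sqrt(21) ≈ 4.5826*I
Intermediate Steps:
Q(t) = 2 (Q(t) = (2*t)/t = 2)
sqrt(Q(23) + k(-57)) = sqrt(2 - 23) = sqrt(-21) = I*sqrt(21)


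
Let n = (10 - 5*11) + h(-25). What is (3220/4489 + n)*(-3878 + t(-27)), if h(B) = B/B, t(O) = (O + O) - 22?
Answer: 768246384/4489 ≈ 1.7114e+5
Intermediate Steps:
t(O) = -22 + 2*O (t(O) = 2*O - 22 = -22 + 2*O)
h(B) = 1
n = -44 (n = (10 - 5*11) + 1 = (10 - 55) + 1 = -45 + 1 = -44)
(3220/4489 + n)*(-3878 + t(-27)) = (3220/4489 - 44)*(-3878 + (-22 + 2*(-27))) = (3220*(1/4489) - 44)*(-3878 + (-22 - 54)) = (3220/4489 - 44)*(-3878 - 76) = -194296/4489*(-3954) = 768246384/4489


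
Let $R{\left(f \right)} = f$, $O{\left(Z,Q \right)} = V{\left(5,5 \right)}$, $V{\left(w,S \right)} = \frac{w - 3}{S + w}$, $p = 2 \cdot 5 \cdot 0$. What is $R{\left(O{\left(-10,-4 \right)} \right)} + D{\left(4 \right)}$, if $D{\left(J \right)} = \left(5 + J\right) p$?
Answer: $\frac{1}{5} \approx 0.2$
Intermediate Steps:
$p = 0$ ($p = 10 \cdot 0 = 0$)
$V{\left(w,S \right)} = \frac{-3 + w}{S + w}$
$O{\left(Z,Q \right)} = \frac{1}{5}$ ($O{\left(Z,Q \right)} = \frac{-3 + 5}{5 + 5} = \frac{1}{10} \cdot 2 = \frac{1}{5}$)
$D{\left(J \right)} = 0$ ($D{\left(J \right)} = \left(5 + J\right) 0 = 0$)
$R{\left(O{\left(-10,-4 \right)} \right)} + D{\left(4 \right)} = \frac{1}{5} + 0 = \frac{1}{5}$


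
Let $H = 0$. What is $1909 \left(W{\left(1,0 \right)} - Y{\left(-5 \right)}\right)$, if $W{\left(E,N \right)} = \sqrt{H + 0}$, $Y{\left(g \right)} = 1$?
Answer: $-1909$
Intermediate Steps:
$W{\left(E,N \right)} = 0$ ($W{\left(E,N \right)} = \sqrt{0 + 0} = \sqrt{0} = 0$)
$1909 \left(W{\left(1,0 \right)} - Y{\left(-5 \right)}\right) = 1909 \left(0 - 1\right) = 1909 \left(-1\right) = -1909$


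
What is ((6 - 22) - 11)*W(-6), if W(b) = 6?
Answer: -162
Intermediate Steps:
((6 - 22) - 11)*W(-6) = ((6 - 22) - 11)*6 = (-16 - 11)*6 = -27*6 = -162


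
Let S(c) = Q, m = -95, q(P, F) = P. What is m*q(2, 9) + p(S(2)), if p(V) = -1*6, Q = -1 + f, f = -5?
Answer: -196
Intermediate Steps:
Q = -6 (Q = -1 - 5 = -6)
S(c) = -6
p(V) = -6
m*q(2, 9) + p(S(2)) = -95*2 - 6 = -190 - 6 = -196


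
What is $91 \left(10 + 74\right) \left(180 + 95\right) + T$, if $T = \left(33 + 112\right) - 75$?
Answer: $2102170$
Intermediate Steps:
$T = 70$ ($T = 145 - 75 = 70$)
$91 \left(10 + 74\right) \left(180 + 95\right) + T = 91 \left(10 + 74\right) \left(180 + 95\right) + 70 = 91 \cdot 84 \cdot 275 + 70 = 91 \cdot 23100 + 70 = 2102100 + 70 = 2102170$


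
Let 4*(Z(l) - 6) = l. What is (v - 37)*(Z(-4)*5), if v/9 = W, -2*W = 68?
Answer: -8575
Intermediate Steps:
W = -34 (W = -½*68 = -34)
Z(l) = 6 + l/4
v = -306 (v = 9*(-34) = -306)
(v - 37)*(Z(-4)*5) = (-306 - 37)*((6 + (¼)*(-4))*5) = -343*(6 - 1)*5 = -1715*5 = -343*25 = -8575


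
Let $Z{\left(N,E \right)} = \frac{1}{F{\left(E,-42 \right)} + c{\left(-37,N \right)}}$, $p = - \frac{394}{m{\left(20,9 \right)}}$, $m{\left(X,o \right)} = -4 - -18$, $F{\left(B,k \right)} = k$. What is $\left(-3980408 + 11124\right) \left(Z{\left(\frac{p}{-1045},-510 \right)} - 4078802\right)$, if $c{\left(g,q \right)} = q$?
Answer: $\frac{4970840816466174804}{307033} \approx 1.619 \cdot 10^{13}$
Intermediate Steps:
$m{\left(X,o \right)} = 14$ ($m{\left(X,o \right)} = -4 + 18 = 14$)
$p = - \frac{197}{7}$ ($p = - \frac{394}{14} = \left(-394\right) \frac{1}{14} = - \frac{197}{7} \approx -28.143$)
$Z{\left(N,E \right)} = \frac{1}{-42 + N}$
$\left(-3980408 + 11124\right) \left(Z{\left(\frac{p}{-1045},-510 \right)} - 4078802\right) = \left(-3980408 + 11124\right) \left(\frac{1}{-42 - \frac{197}{7 \left(-1045\right)}} - 4078802\right) = - 3969284 \left(\frac{1}{-42 - - \frac{197}{7315}} - 4078802\right) = - 3969284 \left(\frac{1}{-42 + \frac{197}{7315}} - 4078802\right) = - 3969284 \left(\frac{1}{- \frac{307033}{7315}} - 4078802\right) = - 3969284 \left(- \frac{7315}{307033} - 4078802\right) = \left(-3969284\right) \left(- \frac{1252326821781}{307033}\right) = \frac{4970840816466174804}{307033}$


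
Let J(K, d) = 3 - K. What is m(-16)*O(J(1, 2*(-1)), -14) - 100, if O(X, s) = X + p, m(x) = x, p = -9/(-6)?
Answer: -156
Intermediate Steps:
p = 3/2 (p = -9*(-⅙) = 3/2 ≈ 1.5000)
O(X, s) = 3/2 + X (O(X, s) = X + 3/2 = 3/2 + X)
m(-16)*O(J(1, 2*(-1)), -14) - 100 = -16*(3/2 + (3 - 1*1)) - 100 = -16*(3/2 + (3 - 1)) - 100 = -16*(3/2 + 2) - 100 = -16*7/2 - 100 = -56 - 100 = -156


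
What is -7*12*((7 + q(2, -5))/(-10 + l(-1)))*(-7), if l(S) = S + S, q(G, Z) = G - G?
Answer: -343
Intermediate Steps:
q(G, Z) = 0
l(S) = 2*S
-7*12*((7 + q(2, -5))/(-10 + l(-1)))*(-7) = -7*12*((7 + 0)/(-10 + 2*(-1)))*(-7) = -7*12*(7/(-10 - 2))*(-7) = -7*12*(7/(-12))*(-7) = -7*12*(7*(-1/12))*(-7) = -7*12*(-7/12)*(-7) = -(-49)*(-7) = -7*49 = -343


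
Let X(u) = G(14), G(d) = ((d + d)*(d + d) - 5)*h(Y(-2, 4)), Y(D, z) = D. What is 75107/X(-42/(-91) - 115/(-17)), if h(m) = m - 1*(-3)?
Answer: 3953/41 ≈ 96.415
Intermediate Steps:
h(m) = 3 + m (h(m) = m + 3 = 3 + m)
G(d) = -5 + 4*d² (G(d) = ((d + d)*(d + d) - 5)*(3 - 2) = ((2*d)*(2*d) - 5)*1 = (4*d² - 5)*1 = (-5 + 4*d²)*1 = -5 + 4*d²)
X(u) = 779 (X(u) = -5 + 4*14² = -5 + 4*196 = -5 + 784 = 779)
75107/X(-42/(-91) - 115/(-17)) = 75107/779 = 75107*(1/779) = 3953/41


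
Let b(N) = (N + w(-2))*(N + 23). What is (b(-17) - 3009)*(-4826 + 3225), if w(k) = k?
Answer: 4999923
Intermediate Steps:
b(N) = (-2 + N)*(23 + N) (b(N) = (N - 2)*(N + 23) = (-2 + N)*(23 + N))
(b(-17) - 3009)*(-4826 + 3225) = ((-46 + (-17)² + 21*(-17)) - 3009)*(-4826 + 3225) = ((-46 + 289 - 357) - 3009)*(-1601) = (-114 - 3009)*(-1601) = -3123*(-1601) = 4999923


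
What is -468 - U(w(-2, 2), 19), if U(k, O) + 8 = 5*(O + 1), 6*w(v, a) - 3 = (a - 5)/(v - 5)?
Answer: -560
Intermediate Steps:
w(v, a) = ½ + (-5 + a)/(6*(-5 + v)) (w(v, a) = ½ + ((a - 5)/(v - 5))/6 = ½ + ((-5 + a)/(-5 + v))/6 = ½ + (-5 + a)/(6*(-5 + v)))
U(k, O) = -3 + 5*O (U(k, O) = -8 + 5*(O + 1) = -8 + 5*(1 + O) = -8 + (5 + 5*O) = -3 + 5*O)
-468 - U(w(-2, 2), 19) = -468 - (-3 + 5*19) = -468 - (-3 + 95) = -468 - 1*92 = -468 - 92 = -560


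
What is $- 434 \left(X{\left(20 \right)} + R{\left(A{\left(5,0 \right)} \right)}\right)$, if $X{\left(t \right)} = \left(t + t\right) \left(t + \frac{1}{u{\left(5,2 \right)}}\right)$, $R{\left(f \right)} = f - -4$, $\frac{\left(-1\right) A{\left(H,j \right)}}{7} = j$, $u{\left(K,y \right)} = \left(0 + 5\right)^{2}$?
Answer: $- \frac{1748152}{5} \approx -3.4963 \cdot 10^{5}$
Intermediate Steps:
$u{\left(K,y \right)} = 25$ ($u{\left(K,y \right)} = 5^{2} = 25$)
$A{\left(H,j \right)} = - 7 j$
$R{\left(f \right)} = 4 + f$ ($R{\left(f \right)} = f + 4 = 4 + f$)
$X{\left(t \right)} = 2 t \left(\frac{1}{25} + t\right)$ ($X{\left(t \right)} = \left(t + t\right) \left(t + \frac{1}{25}\right) = 2 t \left(t + \frac{1}{25}\right) = 2 t \left(\frac{1}{25} + t\right)$)
$- 434 \left(X{\left(20 \right)} + R{\left(A{\left(5,0 \right)} \right)}\right) = - 434 \left(\frac{2}{25} \cdot 20 \left(1 + 25 \cdot 20\right) + \left(4 - 0\right)\right) = - 434 \left(\frac{2}{25} \cdot 20 \left(1 + 500\right) + \left(4 + 0\right)\right) = - 434 \left(\frac{2}{25} \cdot 20 \cdot 501 + 4\right) = - 434 \left(\frac{4008}{5} + 4\right) = \left(-434\right) \frac{4028}{5} = - \frac{1748152}{5}$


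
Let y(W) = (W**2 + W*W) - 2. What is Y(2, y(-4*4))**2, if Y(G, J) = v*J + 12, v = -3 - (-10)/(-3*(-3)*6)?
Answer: 164147344/81 ≈ 2.0265e+6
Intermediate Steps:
y(W) = -2 + 2*W**2 (y(W) = (W**2 + W**2) - 2 = 2*W**2 - 2 = -2 + 2*W**2)
v = -76/27 (v = -3 - (-10)/(9*6) = -3 - (-10)/54 = -3 - 1*(-5/27) = -3 + 5/27 = -76/27 ≈ -2.8148)
Y(G, J) = 12 - 76*J/27 (Y(G, J) = -76*J/27 + 12 = 12 - 76*J/27)
Y(2, y(-4*4))**2 = (12 - 76*(-2 + 2*(-4*4)**2)/27)**2 = (12 - 76*(-2 + 2*(-16)**2)/27)**2 = (12 - 76*(-2 + 2*256)/27)**2 = (12 - 76*(-2 + 512)/27)**2 = (12 - 76/27*510)**2 = (12 - 12920/9)**2 = (-12812/9)**2 = 164147344/81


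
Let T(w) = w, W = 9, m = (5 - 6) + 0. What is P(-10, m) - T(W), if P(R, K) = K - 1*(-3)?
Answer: -7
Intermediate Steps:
m = -1 (m = -1 + 0 = -1)
P(R, K) = 3 + K (P(R, K) = K + 3 = 3 + K)
P(-10, m) - T(W) = (3 - 1) - 1*9 = 2 - 9 = -7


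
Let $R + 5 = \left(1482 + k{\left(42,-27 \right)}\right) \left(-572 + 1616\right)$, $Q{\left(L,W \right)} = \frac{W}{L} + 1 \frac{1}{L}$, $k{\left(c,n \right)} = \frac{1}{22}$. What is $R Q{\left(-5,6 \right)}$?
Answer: $- \frac{23827657}{11} \approx -2.1662 \cdot 10^{6}$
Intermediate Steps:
$k{\left(c,n \right)} = \frac{1}{22}$
$Q{\left(L,W \right)} = \frac{1}{L} + \frac{W}{L}$ ($Q{\left(L,W \right)} = \frac{W}{L} + \frac{1}{L} = \frac{1}{L} + \frac{W}{L}$)
$R = \frac{17019755}{11}$ ($R = -5 + \left(1482 + \frac{1}{22}\right) \left(-572 + 1616\right) = -5 + \frac{32605}{22} \cdot 1044 = -5 + \frac{17019810}{11} = \frac{17019755}{11} \approx 1.5473 \cdot 10^{6}$)
$R Q{\left(-5,6 \right)} = \frac{17019755 \frac{1 + 6}{-5}}{11} = \frac{17019755 \left(\left(- \frac{1}{5}\right) 7\right)}{11} = \frac{17019755}{11} \left(- \frac{7}{5}\right) = - \frac{23827657}{11}$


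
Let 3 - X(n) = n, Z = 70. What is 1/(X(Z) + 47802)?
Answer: 1/47735 ≈ 2.0949e-5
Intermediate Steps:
X(n) = 3 - n
1/(X(Z) + 47802) = 1/((3 - 1*70) + 47802) = 1/((3 - 70) + 47802) = 1/(-67 + 47802) = 1/47735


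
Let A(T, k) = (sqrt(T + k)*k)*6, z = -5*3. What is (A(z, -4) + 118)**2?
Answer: 2980 - 5664*I*sqrt(19) ≈ 2980.0 - 24689.0*I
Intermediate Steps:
z = -15
A(T, k) = 6*k*sqrt(T + k) (A(T, k) = (k*sqrt(T + k))*6 = 6*k*sqrt(T + k))
(A(z, -4) + 118)**2 = (6*(-4)*sqrt(-15 - 4) + 118)**2 = (6*(-4)*sqrt(-19) + 118)**2 = (6*(-4)*(I*sqrt(19)) + 118)**2 = (-24*I*sqrt(19) + 118)**2 = (118 - 24*I*sqrt(19))**2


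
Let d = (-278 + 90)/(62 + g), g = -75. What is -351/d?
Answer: -4563/188 ≈ -24.271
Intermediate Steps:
d = 188/13 (d = (-278 + 90)/(62 - 75) = -188/(-13) = -188*(-1/13) = 188/13 ≈ 14.462)
-351/d = -351/188/13 = -351*13/188 = -4563/188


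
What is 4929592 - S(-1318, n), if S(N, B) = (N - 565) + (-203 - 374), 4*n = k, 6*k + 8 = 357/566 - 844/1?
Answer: 4932052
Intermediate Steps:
k = -160625/1132 (k = -4/3 + (357/566 - 844/1)/6 = -4/3 + (357*(1/566) - 844*1)/6 = -4/3 + (357/566 - 844)/6 = -4/3 + (⅙)*(-477347/566) = -4/3 - 477347/3396 = -160625/1132 ≈ -141.89)
n = -160625/4528 (n = (¼)*(-160625/1132) = -160625/4528 ≈ -35.474)
S(N, B) = -1142 + N (S(N, B) = (-565 + N) - 577 = -1142 + N)
4929592 - S(-1318, n) = 4929592 - (-1142 - 1318) = 4929592 - 1*(-2460) = 4929592 + 2460 = 4932052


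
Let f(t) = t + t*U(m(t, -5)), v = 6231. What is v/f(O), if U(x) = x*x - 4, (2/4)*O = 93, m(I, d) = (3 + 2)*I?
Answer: 67/1729794 ≈ 3.8733e-5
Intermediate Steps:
m(I, d) = 5*I
O = 186 (O = 2*93 = 186)
U(x) = -4 + x² (U(x) = x² - 4 = -4 + x²)
f(t) = t + t*(-4 + 25*t²) (f(t) = t + t*(-4 + (5*t)²) = t + t*(-4 + 25*t²))
v/f(O) = 6231/((186*(-3 + 25*186²))) = 6231/((186*(-3 + 25*34596))) = 6231/((186*(-3 + 864900))) = 6231/((186*864897)) = 6231/160870842 = 6231*(1/160870842) = 67/1729794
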